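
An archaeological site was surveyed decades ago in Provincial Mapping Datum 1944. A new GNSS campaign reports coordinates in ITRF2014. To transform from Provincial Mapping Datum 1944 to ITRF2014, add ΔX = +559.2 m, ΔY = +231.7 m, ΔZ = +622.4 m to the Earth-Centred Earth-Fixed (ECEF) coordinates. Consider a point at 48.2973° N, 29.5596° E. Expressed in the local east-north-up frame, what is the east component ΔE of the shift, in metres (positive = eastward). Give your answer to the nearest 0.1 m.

At φ = 48.2973°, λ = 29.5596°: sin φ = 0.746607, cos φ = 0.665266, sin λ = 0.493329, cos λ = 0.869843.
ΔE = −sin λ·ΔX + cos λ·ΔY = −(0.493329)·(559.2) + (0.869843)·(231.7) = -74.33 m.

ΔE = -74.3 m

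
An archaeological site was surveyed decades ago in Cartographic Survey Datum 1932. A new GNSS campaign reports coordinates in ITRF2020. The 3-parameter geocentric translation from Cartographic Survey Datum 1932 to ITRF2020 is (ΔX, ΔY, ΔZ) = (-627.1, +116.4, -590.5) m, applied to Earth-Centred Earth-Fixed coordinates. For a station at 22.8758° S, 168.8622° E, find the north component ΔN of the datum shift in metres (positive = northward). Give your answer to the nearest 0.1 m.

ΔN = -296.1 m

At φ = -22.8758°, λ = 168.8622°: sin φ = -0.388735, cos φ = 0.921350, sin λ = 0.193169, cos λ = -0.981165.
ΔN = −sin φ cos λ·ΔX − sin φ sin λ·ΔY + cos φ·ΔZ = −(-0.388735)(-0.981165)(-627.1) − (-0.388735)(0.193169)(116.4) + (0.921350)(-590.5) = -296.13 m.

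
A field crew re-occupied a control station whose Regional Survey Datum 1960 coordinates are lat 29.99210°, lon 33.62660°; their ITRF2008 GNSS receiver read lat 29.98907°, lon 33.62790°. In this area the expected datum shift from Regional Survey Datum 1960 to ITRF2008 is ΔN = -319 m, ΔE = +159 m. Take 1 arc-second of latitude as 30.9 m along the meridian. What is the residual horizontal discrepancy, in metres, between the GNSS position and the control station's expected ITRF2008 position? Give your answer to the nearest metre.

38 m

Observed coordinate differences: Δφ = -0.00303°, Δλ = +0.00130°.
Converting to metres (1° lat = 111240 m, cos φ = 0.866094): observed ΔN = -337.1 m, observed ΔE = 125.2 m.
Subtracting the expected shift leaves a residual of -337.1 − (-319) = -18.1 m north and 125.2 − (159) = -33.8 m east.
Residual distance = √((-18.1)² + (-33.8)²) = 38.3 m.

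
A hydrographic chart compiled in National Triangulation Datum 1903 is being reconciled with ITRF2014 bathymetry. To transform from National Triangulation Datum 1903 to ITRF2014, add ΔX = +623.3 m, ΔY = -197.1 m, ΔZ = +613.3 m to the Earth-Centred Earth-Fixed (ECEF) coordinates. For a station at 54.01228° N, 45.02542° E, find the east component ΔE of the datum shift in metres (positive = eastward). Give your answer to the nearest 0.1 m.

ΔE = -580.2 m

The local east axis at (φ, λ) is (−sin λ, cos λ, 0), so ΔE = −sin(45.02542°)·623.3 + cos(45.02542°)·(-197.1) = -580.24 m.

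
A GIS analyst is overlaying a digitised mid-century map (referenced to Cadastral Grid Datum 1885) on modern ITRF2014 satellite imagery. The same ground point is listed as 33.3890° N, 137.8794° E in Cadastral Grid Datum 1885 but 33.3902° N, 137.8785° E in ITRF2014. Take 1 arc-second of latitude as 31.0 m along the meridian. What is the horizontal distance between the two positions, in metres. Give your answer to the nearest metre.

158 m

Δφ = 33.3902° − 33.3890° = +0.0012°; Δλ = 137.8785° − 137.8794° = -0.0009°.
1° of latitude = 3600 × 31.00 = 111600 m.
ΔN = Δφ × 111600 = 133.9 m; ΔE = Δλ × 111600 × cos(33.3890°) = -0.0009 × 111600 × 0.834954 = -83.9 m.
Distance = √(ΔE² + ΔN²) = √((-83.9)² + 133.9²) = 158.0 m.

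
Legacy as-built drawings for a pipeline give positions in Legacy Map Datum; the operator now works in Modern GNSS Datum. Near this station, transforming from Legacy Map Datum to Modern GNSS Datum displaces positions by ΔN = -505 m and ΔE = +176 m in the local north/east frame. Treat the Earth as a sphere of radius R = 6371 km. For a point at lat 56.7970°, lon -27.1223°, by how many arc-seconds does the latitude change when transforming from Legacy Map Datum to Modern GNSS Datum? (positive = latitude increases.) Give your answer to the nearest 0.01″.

Δφ = -16.35″

On a sphere of radius R, 1 rad of latitude = R, so Δφ = ΔN / R = -505.0 / 6371000 = -7.9265e-05 rad = -16.350″.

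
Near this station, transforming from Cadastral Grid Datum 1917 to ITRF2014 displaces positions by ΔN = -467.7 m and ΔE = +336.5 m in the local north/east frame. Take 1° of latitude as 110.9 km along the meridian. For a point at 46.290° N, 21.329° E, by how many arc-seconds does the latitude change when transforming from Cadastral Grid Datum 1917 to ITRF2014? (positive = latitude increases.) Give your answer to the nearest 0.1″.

Δφ = -15.2″

1° of latitude = 110.9 km, so Δφ = -467.7 / 110900 = -0.0042173° = -15.182″.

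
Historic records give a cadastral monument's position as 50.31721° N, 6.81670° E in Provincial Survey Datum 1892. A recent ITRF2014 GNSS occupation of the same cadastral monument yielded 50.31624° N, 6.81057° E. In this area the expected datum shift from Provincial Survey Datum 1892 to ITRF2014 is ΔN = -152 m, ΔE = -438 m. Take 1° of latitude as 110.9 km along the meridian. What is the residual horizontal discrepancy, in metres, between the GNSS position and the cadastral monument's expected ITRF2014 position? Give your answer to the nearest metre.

Observed coordinate differences: Δφ = -0.00097°, Δλ = -0.00613°.
Converting to metres (1° lat = 110900 m, cos φ = 0.638537): observed ΔN = -107.6 m, observed ΔE = -434.1 m.
Subtracting the expected shift leaves a residual of -107.6 − (-152) = 44.4 m north and -434.1 − (-438) = 3.9 m east.
Residual distance = √(44.4² + 3.9²) = 44.6 m.

45 m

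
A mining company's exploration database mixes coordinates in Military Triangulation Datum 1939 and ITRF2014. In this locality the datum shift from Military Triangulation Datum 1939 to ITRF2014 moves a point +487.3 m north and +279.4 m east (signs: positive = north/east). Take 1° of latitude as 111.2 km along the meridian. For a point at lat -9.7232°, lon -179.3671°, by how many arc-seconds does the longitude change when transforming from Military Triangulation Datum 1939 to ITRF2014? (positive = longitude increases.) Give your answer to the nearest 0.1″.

Δλ = 9.2″

At latitude -9.7232°, cos φ = 0.985635.
1° of longitude at this latitude = 111.2 × cos φ = 109.60 km, so Δλ = 279.4 / 109602.6 = 0.0025492° = 9.177″.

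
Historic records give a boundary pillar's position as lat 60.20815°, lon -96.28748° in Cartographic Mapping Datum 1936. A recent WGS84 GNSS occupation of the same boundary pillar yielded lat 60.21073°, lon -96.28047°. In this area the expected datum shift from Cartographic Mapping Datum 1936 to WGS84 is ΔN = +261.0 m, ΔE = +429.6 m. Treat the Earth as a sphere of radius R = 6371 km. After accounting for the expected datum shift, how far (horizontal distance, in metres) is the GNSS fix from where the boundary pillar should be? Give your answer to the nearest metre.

50 m

Observed coordinate differences: Δφ = +0.00258°, Δλ = +0.00701°.
Converting to metres (1° lat = 111195 m, cos φ = 0.496851): observed ΔN = 286.9 m, observed ΔE = 387.3 m.
Subtracting the expected shift leaves a residual of 286.9 − (261.0) = 25.9 m north and 387.3 − (429.6) = -42.3 m east.
Residual distance = √(25.9² + (-42.3)²) = 49.6 m.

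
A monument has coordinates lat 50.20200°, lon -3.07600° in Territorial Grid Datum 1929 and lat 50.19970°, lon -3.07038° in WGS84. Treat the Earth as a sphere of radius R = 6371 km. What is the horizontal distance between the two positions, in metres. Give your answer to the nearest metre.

475 m

Δφ = 50.19970° − 50.20200° = -0.00230°; Δλ = -3.07038° − -3.07600° = +0.00562°.
1° along a meridian = πR/180 = 111195 m.
ΔN = Δφ × 111195 = -255.7 m; ΔE = Δλ × 111195 × cos(50.20200°) = +0.00562 × 111195 × 0.640083 = 400.0 m.
Distance = √(ΔE² + ΔN²) = √(400.0² + (-255.7)²) = 474.8 m.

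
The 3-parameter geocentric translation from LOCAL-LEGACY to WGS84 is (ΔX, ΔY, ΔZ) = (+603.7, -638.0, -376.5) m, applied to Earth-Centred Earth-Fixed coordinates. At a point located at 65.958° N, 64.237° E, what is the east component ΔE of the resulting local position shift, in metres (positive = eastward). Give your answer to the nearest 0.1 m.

ΔE = -821.0 m

The local east axis at (φ, λ) is (−sin λ, cos λ, 0), so ΔE = −sin(64.237°)·603.7 + cos(64.237°)·(-638.0) = -821.00 m.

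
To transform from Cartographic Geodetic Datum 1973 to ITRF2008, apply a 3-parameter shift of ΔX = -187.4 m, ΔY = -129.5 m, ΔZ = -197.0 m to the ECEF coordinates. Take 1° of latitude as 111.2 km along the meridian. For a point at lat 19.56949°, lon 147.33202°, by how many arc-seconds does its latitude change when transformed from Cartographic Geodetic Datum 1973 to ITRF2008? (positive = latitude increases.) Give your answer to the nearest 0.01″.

Δφ = -6.96″

sin φ = 0.334950, cos φ = 0.942236, sin λ = 0.539770, cos λ = -0.841813.
North component: ΔN = −sin φ cos λ·ΔX − sin φ sin λ·ΔY + cos φ·ΔZ = −(0.334950)(-0.841813)(-187.4) − (0.334950)(0.539770)(-129.5) + (0.942236)(-197.0) = -215.05 m.
1° of latitude spans 111200 m, so Δφ = -215.05 / 111200 × 3600 = -6.962″.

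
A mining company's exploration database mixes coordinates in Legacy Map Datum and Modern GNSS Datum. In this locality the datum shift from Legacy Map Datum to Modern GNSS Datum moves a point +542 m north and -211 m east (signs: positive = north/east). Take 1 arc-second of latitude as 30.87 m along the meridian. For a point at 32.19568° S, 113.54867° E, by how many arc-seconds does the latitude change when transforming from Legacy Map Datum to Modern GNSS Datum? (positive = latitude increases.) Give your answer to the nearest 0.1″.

1″ of latitude = 30.87 m, so Δφ = 542.0 / 30.87 = 17.557″.

Δφ = 17.6″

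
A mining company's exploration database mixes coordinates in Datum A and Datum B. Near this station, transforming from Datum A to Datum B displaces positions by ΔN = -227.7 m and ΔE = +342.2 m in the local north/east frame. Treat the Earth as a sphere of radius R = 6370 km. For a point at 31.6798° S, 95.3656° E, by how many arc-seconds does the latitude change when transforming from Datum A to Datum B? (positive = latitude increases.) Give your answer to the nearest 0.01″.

On a sphere of radius R, 1 rad of latitude = R, so Δφ = ΔN / R = -227.7 / 6370000 = -3.5746e-05 rad = -7.373″.

Δφ = -7.37″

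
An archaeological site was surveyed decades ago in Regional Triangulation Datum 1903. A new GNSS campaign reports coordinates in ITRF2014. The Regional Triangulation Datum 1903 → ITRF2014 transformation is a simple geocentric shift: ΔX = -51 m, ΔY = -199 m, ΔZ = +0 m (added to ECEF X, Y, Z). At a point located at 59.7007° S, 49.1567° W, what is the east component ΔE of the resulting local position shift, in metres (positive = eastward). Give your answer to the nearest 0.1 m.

The local east axis at (φ, λ) is (−sin λ, cos λ, 0), so ΔE = −sin(-49.1567°)·(-51) + cos(-49.1567°)·(-199) = -168.73 m.

ΔE = -168.7 m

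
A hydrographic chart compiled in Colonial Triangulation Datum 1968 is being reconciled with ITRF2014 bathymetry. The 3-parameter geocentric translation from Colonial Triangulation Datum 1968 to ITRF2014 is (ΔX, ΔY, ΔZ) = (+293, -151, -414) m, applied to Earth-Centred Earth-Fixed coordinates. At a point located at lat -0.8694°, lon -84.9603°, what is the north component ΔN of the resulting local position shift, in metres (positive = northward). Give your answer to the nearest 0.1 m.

ΔN = -411.3 m

At φ = -0.8694°, λ = -84.9603°: sin φ = -0.015173, cos φ = 0.999885, sin λ = -0.996134, cos λ = 0.087846.
ΔN = −sin φ cos λ·ΔX − sin φ sin λ·ΔY + cos φ·ΔZ = −(-0.015173)(0.087846)(293) − (-0.015173)(-0.996134)(-151) + (0.999885)(-414) = -411.28 m.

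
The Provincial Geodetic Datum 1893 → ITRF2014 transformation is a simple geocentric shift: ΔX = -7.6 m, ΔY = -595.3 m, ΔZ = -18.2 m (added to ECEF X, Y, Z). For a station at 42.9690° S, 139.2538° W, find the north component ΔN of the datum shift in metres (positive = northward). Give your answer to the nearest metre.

The local north axis is (−sin φ cos λ, −sin φ sin λ, cos φ), giving ΔN = 3.925 + 264.842 − 13.317 = 255.45 m.

ΔN = 255 m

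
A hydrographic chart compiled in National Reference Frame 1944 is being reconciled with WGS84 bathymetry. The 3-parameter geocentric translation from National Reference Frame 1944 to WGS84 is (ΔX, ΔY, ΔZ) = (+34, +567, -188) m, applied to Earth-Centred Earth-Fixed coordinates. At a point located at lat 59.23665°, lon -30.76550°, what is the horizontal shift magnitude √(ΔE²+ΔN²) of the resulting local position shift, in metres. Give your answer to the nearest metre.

At φ = 59.23665°, λ = -30.76550°: sin φ = 0.859287, cos φ = 0.511493, sin λ = -0.511526, cos λ = 0.859268.
ΔE = −sin λ·ΔX + cos λ·ΔY = −(-0.511526)·(34) + (0.859268)·(567) = 504.60 m.
ΔN = −sin φ cos λ·ΔX − sin φ sin λ·ΔY + cos φ·ΔZ = −(0.859287)(0.859268)(34) − (0.859287)(-0.511526)(567) + (0.511493)(-188) = 127.96 m.
Horizontal magnitude = √(ΔE² + ΔN²) = √(504.60² + 127.96²) = 520.57 m.

521 m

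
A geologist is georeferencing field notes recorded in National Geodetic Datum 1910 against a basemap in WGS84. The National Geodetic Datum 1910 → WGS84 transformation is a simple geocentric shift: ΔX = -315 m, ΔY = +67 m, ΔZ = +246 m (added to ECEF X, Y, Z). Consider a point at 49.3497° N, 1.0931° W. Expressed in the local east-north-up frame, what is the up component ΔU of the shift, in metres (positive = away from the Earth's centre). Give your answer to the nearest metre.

ΔU = -19 m

At φ = 49.3497°, λ = -1.0931°: sin φ = 0.758700, cos φ = 0.651441, sin λ = -0.019077, cos λ = 0.999818.
ΔU = cos φ cos λ·ΔX + cos φ sin λ·ΔY + sin φ·ΔZ = (0.651441)(0.999818)(-315) + (0.651441)(-0.019077)(67) + (0.758700)(246) = -19.36 m.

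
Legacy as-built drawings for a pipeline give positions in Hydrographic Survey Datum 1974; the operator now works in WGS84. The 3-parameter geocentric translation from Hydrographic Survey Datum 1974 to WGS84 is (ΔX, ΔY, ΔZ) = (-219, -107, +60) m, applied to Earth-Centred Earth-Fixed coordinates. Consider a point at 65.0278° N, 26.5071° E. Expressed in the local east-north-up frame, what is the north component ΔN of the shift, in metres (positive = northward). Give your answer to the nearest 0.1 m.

The local north axis is (−sin φ cos λ, −sin φ sin λ, cos φ), giving ΔN = 177.657 + 43.291 + 25.331 = 246.28 m.

ΔN = 246.3 m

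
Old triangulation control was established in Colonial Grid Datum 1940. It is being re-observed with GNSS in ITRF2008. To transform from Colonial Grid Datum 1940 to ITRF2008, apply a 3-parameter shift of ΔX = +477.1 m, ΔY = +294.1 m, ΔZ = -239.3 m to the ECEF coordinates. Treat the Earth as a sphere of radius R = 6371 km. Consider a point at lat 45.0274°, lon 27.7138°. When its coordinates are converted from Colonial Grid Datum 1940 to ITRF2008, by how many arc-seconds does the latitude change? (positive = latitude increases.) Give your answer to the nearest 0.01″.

Δφ = -18.28″

sin φ = 0.707445, cos φ = 0.706769, sin λ = 0.465055, cos λ = 0.885282.
North component: ΔN = −sin φ cos λ·ΔX − sin φ sin λ·ΔY + cos φ·ΔZ = −(0.707445)(0.885282)(477.1) − (0.707445)(0.465055)(294.1) + (0.706769)(-239.3) = -564.69 m.
1° of latitude spans πR/180 = 111195 m, so Δφ = -564.69 / 111195 × 3600 = -18.282″.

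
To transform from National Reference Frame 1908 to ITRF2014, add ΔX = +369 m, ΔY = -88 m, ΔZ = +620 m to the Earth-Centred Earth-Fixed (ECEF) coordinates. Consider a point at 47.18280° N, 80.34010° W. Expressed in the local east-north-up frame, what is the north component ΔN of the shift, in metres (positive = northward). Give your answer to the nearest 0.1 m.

ΔN = 312.3 m

The local north axis is (−sin φ cos λ, −sin φ sin λ, cos φ), giving ΔN = -45.418 − 63.635 + 421.390 = 312.34 m.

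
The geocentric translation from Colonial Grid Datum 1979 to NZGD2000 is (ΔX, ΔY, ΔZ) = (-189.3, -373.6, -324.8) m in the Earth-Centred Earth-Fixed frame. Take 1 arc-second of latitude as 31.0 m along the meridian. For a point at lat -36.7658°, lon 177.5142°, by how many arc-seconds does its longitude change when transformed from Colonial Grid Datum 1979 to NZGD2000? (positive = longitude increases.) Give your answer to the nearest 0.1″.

Δλ = 15.4″

sin φ = -0.598546, cos φ = 0.801089, sin λ = 0.043372, cos λ = -0.999059.
East component: ΔE = −sin λ·ΔX + cos λ·ΔY = −(0.043372)(-189.3) + (-0.999059)(-373.6) = 381.46 m.
1° of latitude spans 3600 × 31.00 = 111600 m; at latitude φ, 1° of longitude spans that × cos φ = 89401.5 m, so Δλ = 381.46 / 89401.5 × 3600 = 15.360″.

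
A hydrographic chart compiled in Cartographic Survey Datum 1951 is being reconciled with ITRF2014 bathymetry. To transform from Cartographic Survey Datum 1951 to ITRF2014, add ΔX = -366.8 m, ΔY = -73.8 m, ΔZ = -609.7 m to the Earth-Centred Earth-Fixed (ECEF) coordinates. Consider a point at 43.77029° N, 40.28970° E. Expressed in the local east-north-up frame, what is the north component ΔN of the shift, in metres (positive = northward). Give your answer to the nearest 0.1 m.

The local north axis is (−sin φ cos λ, −sin φ sin λ, cos φ), giving ΔN = 193.550 + 33.013 − 440.276 = -213.71 m.

ΔN = -213.7 m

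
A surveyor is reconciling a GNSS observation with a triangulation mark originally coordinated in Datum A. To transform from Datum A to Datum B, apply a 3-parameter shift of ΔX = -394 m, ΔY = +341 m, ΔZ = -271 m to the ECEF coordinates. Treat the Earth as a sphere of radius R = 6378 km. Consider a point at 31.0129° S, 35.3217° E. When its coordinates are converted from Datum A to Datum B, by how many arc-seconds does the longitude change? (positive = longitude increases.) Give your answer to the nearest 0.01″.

sin φ = -0.515231, cos φ = 0.857051, sin λ = 0.578167, cos λ = 0.815919.
East component: ΔE = −sin λ·ΔX + cos λ·ΔY = −(0.578167)(-394) + (0.815919)(341) = 506.03 m.
1° of latitude spans πR/180 = 111317 m; at latitude φ, 1° of longitude spans that × cos φ = 95404.5 m, so Δλ = 506.03 / 95404.5 × 3600 = 19.094″.

Δλ = 19.09″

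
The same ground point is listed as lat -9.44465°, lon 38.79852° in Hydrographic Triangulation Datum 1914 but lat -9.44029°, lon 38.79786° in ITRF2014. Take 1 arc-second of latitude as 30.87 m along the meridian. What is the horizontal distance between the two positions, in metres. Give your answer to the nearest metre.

Δφ = -9.44029° − -9.44465° = +0.00436°; Δλ = 38.79786° − 38.79852° = -0.00066°.
1° of latitude = 3600 × 30.87 = 111132 m.
ΔN = Δφ × 111132 = 484.5 m; ΔE = Δλ × 111132 × cos(-9.44465°) = -0.00066 × 111132 × 0.986445 = -72.4 m.
Distance = √(ΔE² + ΔN²) = √((-72.4)² + 484.5²) = 489.9 m.

490 m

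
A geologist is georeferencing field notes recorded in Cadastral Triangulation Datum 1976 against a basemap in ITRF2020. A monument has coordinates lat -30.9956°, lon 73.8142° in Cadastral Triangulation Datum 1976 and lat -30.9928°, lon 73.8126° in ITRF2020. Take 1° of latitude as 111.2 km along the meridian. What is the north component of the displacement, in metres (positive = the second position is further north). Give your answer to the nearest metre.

Δφ = -30.9928° − -30.9956° = +0.0028°; Δλ = 73.8126° − 73.8142° = -0.0016°.
ΔN = Δφ × 111200 = 311.4 m; ΔE = Δλ × 111200 × cos(-30.9956°) = -0.0016 × 111200 × 0.857207 = -152.5 m.

ΔN = 311 m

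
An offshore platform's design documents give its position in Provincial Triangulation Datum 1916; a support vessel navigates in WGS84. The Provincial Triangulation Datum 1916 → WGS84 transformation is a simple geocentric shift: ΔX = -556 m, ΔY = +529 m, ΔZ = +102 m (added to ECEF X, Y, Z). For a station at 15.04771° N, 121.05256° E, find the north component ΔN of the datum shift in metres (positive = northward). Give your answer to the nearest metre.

At φ = 15.04771°, λ = 121.05256°: sin φ = 0.259623, cos φ = 0.965710, sin λ = 0.856694, cos λ = -0.515824.
ΔN = −sin φ cos λ·ΔX − sin φ sin λ·ΔY + cos φ·ΔZ = −(0.259623)(-0.515824)(-556) − (0.259623)(0.856694)(529) + (0.965710)(102) = -93.62 m.

ΔN = -94 m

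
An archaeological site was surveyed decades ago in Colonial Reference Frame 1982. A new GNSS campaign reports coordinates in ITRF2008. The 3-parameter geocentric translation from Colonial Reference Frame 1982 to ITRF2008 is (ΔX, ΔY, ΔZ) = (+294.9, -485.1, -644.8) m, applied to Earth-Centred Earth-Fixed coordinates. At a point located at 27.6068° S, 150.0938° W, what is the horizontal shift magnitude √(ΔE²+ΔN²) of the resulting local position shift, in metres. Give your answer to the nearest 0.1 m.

809.9 m

At φ = -27.6068°, λ = -150.0938°: sin φ = -0.463401, cos φ = 0.886149, sin λ = -0.498582, cos λ = -0.866843.
ΔE = −sin λ·ΔX + cos λ·ΔY = −(-0.498582)·(294.9) + (-0.866843)·(-485.1) = 567.54 m.
ΔN = −sin φ cos λ·ΔX − sin φ sin λ·ΔY + cos φ·ΔZ = −(-0.463401)(-0.866843)(294.9) − (-0.463401)(-0.498582)(-485.1) + (0.886149)(-644.8) = -577.77 m.
Horizontal magnitude = √(ΔE² + ΔN²) = √(567.54² + (-577.77)²) = 809.89 m.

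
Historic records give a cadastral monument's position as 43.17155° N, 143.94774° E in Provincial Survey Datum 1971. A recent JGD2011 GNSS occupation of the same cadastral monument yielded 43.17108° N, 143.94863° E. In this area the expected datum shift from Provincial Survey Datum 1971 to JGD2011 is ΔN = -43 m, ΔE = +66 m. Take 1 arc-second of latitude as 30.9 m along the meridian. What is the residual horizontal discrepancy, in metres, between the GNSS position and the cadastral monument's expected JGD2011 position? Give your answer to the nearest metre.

Observed coordinate differences: Δφ = -0.00047°, Δλ = +0.00089°.
Converting to metres (1° lat = 111240 m, cos φ = 0.729308): observed ΔN = -52.3 m, observed ΔE = 72.2 m.
Subtracting the expected shift leaves a residual of -52.3 − (-43) = -9.3 m north and 72.2 − (66) = 6.2 m east.
Residual distance = √((-9.3)² + 6.2²) = 11.2 m.

11 m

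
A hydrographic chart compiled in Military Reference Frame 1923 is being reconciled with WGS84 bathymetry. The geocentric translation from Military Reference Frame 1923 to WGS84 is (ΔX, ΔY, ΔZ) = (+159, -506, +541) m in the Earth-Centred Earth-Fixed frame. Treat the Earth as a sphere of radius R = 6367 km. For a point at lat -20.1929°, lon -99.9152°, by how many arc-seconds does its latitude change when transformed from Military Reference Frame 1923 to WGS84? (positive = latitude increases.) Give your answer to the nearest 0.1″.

sin φ = -0.345182, cos φ = 0.938536, sin λ = -0.985064, cos λ = -0.172190.
North component: ΔN = −sin φ cos λ·ΔX − sin φ sin λ·ΔY + cos φ·ΔZ = −(-0.345182)(-0.172190)(159) − (-0.345182)(-0.985064)(-506) + (0.938536)(541) = 670.35 m.
1° of latitude spans πR/180 = 111125 m, so Δφ = 670.35 / 111125 × 3600 = 21.717″.

Δφ = 21.7″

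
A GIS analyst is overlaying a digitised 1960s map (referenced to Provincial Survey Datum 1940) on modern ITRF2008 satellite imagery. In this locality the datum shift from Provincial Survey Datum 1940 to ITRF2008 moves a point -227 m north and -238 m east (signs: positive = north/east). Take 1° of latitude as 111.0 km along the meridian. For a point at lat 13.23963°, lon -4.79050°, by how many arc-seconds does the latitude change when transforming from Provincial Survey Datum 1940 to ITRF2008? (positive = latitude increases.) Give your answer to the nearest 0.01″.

Δφ = -7.36″

1° of latitude = 111.0 km, so Δφ = -227.0 / 111000 = -0.0020450° = -7.362″.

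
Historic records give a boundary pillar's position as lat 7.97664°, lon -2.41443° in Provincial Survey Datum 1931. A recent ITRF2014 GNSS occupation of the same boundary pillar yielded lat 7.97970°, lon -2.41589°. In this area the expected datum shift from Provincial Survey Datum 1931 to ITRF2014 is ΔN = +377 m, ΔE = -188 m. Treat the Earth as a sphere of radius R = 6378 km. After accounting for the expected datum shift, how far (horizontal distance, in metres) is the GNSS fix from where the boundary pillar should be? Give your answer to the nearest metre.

45 m

Observed coordinate differences: Δφ = +0.00306°, Δλ = -0.00146°.
Converting to metres (1° lat = 111317 m, cos φ = 0.990325): observed ΔN = 340.6 m, observed ΔE = -161.0 m.
Subtracting the expected shift leaves a residual of 340.6 − (377) = -36.4 m north and -161.0 − (-188) = 27.0 m east.
Residual distance = √((-36.4)² + 27.0²) = 45.3 m.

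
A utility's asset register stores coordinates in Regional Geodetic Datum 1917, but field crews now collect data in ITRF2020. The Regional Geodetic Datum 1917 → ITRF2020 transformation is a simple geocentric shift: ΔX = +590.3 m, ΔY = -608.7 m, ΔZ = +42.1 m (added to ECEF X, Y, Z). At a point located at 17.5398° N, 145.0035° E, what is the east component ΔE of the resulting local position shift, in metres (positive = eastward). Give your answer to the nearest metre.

ΔE = 160 m

At φ = 17.5398°, λ = 145.0035°: sin φ = 0.301368, cos φ = 0.953508, sin λ = 0.573526, cos λ = -0.819187.
ΔE = −sin λ·ΔX + cos λ·ΔY = −(0.573526)·(590.3) + (-0.819187)·(-608.7) = 160.09 m.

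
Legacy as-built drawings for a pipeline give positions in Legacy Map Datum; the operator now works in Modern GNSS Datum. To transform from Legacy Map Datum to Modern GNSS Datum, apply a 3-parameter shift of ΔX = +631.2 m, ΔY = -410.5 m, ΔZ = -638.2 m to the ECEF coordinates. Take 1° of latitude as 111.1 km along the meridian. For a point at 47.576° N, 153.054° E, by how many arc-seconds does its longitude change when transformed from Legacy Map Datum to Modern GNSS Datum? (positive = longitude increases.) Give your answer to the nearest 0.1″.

sin φ = 0.738173, cos φ = 0.674612, sin λ = 0.453151, cos λ = -0.891434.
East component: ΔE = −sin λ·ΔX + cos λ·ΔY = −(0.453151)(631.2) + (-0.891434)(-410.5) = 79.91 m.
1° of latitude spans 111100 m; at latitude φ, 1° of longitude spans that × cos φ = 74949.4 m, so Δλ = 79.91 / 74949.4 × 3600 = 3.838″.

Δλ = 3.8″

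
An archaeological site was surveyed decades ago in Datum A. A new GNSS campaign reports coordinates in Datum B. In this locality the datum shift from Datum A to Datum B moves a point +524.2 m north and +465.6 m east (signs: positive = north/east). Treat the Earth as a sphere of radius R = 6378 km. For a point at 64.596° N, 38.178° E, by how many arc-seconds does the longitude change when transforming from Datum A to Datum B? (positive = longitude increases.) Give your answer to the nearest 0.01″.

At latitude 64.596°, cos φ = 0.428998.
One radian of longitude at latitude φ spans R cos φ, so Δλ = ΔE / (R cos φ) = 465.6 / (6378000 × 0.428998) = 1.7017e-04 rad = 35.099″.

Δλ = 35.10″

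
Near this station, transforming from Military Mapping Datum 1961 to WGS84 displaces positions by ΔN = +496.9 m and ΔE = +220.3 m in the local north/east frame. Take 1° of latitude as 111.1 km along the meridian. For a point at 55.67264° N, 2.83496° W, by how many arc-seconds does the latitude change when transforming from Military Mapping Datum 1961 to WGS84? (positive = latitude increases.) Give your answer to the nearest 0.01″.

Δφ = 16.10″

1° of latitude = 111.1 km, so Δφ = 496.9 / 111100 = 0.0044725° = 16.101″.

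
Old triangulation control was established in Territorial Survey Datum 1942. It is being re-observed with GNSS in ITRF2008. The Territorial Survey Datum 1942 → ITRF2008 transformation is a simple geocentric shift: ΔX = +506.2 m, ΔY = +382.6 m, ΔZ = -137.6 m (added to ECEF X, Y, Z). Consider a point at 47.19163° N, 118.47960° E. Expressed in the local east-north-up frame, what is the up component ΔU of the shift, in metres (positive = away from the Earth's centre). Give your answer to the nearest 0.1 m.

At φ = 47.19163°, λ = 118.47960°: sin φ = 0.733631, cos φ = 0.679548, sin λ = 0.878987, cos λ = -0.476846.
ΔU = cos φ cos λ·ΔX + cos φ sin λ·ΔY + sin φ·ΔZ = (0.679548)(-0.476846)(506.2) + (0.679548)(0.878987)(382.6) + (0.733631)(-137.6) = -36.44 m.

ΔU = -36.4 m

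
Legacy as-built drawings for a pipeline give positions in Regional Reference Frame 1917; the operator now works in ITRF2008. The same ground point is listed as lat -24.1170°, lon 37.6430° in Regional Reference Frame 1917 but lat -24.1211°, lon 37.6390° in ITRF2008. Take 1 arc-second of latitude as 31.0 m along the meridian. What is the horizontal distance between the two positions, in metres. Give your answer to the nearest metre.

Δφ = -24.1211° − -24.1170° = -0.0041°; Δλ = 37.6390° − 37.6430° = -0.0040°.
1° of latitude = 3600 × 31.00 = 111600 m.
ΔN = Δφ × 111600 = -457.6 m; ΔE = Δλ × 111600 × cos(-24.1170°) = -0.0040 × 111600 × 0.912713 = -407.4 m.
Distance = √(ΔE² + ΔN²) = √((-407.4)² + (-457.6)²) = 612.7 m.

613 m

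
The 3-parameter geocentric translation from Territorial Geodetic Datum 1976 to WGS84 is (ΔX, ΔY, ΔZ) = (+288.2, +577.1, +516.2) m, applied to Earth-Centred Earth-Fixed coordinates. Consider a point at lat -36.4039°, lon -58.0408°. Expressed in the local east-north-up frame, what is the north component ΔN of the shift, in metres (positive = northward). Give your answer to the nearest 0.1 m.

ΔN = 215.4 m

The local north axis is (−sin φ cos λ, −sin φ sin λ, cos φ), giving ΔN = 90.534 − 290.580 + 415.465 = 215.42 m.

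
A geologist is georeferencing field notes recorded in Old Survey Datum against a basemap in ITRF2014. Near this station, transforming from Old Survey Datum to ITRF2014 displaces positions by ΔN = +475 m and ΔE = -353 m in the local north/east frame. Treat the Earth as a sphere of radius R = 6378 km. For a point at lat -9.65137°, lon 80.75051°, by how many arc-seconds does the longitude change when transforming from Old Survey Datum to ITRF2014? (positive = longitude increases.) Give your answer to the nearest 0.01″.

At latitude -9.65137°, cos φ = 0.985846.
One radian of longitude at latitude φ spans R cos φ, so Δλ = ΔE / (R cos φ) = -353.0 / (6378000 × 0.985846) = -5.6141e-05 rad = -11.580″.

Δλ = -11.58″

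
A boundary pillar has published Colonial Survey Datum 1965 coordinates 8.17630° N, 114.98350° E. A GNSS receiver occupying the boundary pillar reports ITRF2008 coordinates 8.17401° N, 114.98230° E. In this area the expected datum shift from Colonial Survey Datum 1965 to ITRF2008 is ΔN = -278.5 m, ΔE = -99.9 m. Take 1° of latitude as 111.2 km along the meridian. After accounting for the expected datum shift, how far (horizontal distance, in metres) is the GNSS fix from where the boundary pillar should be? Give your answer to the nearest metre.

Observed coordinate differences: Δφ = -0.00229°, Δλ = -0.00120°.
Converting to metres (1° lat = 111200 m, cos φ = 0.989835): observed ΔN = -254.6 m, observed ΔE = -132.1 m.
Subtracting the expected shift leaves a residual of -254.6 − (-278.5) = 23.9 m north and -132.1 − (-99.9) = -32.2 m east.
Residual distance = √(23.9² + (-32.2)²) = 40.1 m.

40 m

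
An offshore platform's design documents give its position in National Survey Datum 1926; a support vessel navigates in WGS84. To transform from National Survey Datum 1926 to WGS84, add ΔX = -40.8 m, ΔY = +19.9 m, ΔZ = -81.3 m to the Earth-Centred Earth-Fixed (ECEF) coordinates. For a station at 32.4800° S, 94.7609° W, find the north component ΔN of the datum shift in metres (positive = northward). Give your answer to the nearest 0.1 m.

ΔN = -77.4 m

At φ = -32.4800°, λ = -94.7609°: sin φ = -0.537005, cos φ = 0.843579, sin λ = -0.996550, cos λ = -0.082998.
ΔN = −sin φ cos λ·ΔX − sin φ sin λ·ΔY + cos φ·ΔZ = −(-0.537005)(-0.082998)(-40.8) − (-0.537005)(-0.996550)(19.9) + (0.843579)(-81.3) = -77.41 m.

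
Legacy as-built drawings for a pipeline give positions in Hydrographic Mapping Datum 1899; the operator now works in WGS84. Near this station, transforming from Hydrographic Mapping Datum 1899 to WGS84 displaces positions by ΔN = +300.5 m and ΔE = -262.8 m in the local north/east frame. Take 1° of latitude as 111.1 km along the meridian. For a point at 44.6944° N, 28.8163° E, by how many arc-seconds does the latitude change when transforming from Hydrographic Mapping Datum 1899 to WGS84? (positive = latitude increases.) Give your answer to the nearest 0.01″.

1° of latitude = 111.1 km, so Δφ = 300.5 / 111100 = 0.0027048° = 9.737″.

Δφ = 9.74″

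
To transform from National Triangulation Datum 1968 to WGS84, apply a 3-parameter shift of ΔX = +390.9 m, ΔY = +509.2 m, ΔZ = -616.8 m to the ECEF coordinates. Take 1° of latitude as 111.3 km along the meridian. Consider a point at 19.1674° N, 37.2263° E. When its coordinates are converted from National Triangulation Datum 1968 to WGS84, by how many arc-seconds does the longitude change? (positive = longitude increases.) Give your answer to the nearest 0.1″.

sin φ = 0.328329, cos φ = 0.944563, sin λ = 0.604965, cos λ = 0.796252.
East component: ΔE = −sin λ·ΔX + cos λ·ΔY = −(0.604965)(390.9) + (0.796252)(509.2) = 168.97 m.
1° of latitude spans 111300 m; at latitude φ, 1° of longitude spans that × cos φ = 105129.9 m, so Δλ = 168.97 / 105129.9 × 3600 = 5.786″.

Δλ = 5.8″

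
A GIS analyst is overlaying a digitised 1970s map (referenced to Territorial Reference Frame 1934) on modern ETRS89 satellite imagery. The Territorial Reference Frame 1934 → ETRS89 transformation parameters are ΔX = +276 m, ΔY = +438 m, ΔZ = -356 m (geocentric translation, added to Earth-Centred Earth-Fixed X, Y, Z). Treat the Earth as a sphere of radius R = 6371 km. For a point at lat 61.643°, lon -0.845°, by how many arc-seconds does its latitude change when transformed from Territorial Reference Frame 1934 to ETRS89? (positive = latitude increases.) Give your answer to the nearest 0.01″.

Δφ = -13.15″

sin φ = 0.880005, cos φ = 0.474964, sin λ = -0.014747, cos λ = 0.999891.
North component: ΔN = −sin φ cos λ·ΔX − sin φ sin λ·ΔY + cos φ·ΔZ = −(0.880005)(0.999891)(276) − (0.880005)(-0.014747)(438) + (0.474964)(-356) = -406.26 m.
1° of latitude spans πR/180 = 111195 m, so Δφ = -406.26 / 111195 × 3600 = -13.153″.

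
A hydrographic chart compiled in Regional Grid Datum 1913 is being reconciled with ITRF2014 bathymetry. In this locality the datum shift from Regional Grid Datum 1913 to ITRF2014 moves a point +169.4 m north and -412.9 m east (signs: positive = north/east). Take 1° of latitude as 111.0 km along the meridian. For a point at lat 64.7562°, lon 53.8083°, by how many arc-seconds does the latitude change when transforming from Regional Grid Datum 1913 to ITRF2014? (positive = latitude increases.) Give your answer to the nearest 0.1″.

1° of latitude = 111.0 km, so Δφ = 169.4 / 111000 = 0.0015261° = 5.494″.

Δφ = 5.5″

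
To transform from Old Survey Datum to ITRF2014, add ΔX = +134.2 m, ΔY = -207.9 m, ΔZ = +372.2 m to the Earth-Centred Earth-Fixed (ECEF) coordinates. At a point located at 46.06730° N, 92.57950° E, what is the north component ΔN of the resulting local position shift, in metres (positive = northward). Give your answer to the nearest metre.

The local north axis is (−sin φ cos λ, −sin φ sin λ, cos φ), giving ΔN = 4.350 + 149.569 + 258.237 = 412.16 m.

ΔN = 412 m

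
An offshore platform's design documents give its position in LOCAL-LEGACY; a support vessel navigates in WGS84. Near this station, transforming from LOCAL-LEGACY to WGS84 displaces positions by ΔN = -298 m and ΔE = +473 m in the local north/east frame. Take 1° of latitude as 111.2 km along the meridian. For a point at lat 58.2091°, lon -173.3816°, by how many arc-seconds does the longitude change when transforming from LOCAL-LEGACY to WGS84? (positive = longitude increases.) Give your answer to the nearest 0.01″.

Δλ = 29.07″

At latitude 58.2091°, cos φ = 0.526821.
1° of longitude at this latitude = 111.2 × cos φ = 58.58 km, so Δλ = 473.0 / 58582.5 = 0.0080741° = 29.067″.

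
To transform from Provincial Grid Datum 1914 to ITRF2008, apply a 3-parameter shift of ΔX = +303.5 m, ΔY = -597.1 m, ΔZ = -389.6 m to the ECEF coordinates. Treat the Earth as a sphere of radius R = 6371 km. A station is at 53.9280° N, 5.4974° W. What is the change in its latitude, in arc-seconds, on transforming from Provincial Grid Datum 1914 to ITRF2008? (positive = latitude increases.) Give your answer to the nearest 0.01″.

sin φ = 0.808278, cos φ = 0.588801, sin λ = -0.095801, cos λ = 0.995401.
North component: ΔN = −sin φ cos λ·ΔX − sin φ sin λ·ΔY + cos φ·ΔZ = −(0.808278)(0.995401)(303.5) − (0.808278)(-0.095801)(-597.1) + (0.588801)(-389.6) = -519.82 m.
1° of latitude spans πR/180 = 111195 m, so Δφ = -519.82 / 111195 × 3600 = -16.829″.

Δφ = -16.83″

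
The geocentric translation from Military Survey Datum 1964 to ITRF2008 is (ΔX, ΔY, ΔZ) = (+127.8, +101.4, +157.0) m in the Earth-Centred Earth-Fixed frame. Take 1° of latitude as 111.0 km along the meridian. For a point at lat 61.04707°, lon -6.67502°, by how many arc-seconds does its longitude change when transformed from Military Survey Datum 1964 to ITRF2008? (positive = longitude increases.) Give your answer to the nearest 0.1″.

Δλ = 7.7″

sin φ = 0.875018, cos φ = 0.484091, sin λ = -0.116238, cos λ = 0.993221.
East component: ΔE = −sin λ·ΔX + cos λ·ΔY = −(-0.116238)(127.8) + (0.993221)(101.4) = 115.57 m.
1° of latitude spans 111000 m; at latitude φ, 1° of longitude spans that × cos φ = 53734.1 m, so Δλ = 115.57 / 53734.1 × 3600 = 7.743″.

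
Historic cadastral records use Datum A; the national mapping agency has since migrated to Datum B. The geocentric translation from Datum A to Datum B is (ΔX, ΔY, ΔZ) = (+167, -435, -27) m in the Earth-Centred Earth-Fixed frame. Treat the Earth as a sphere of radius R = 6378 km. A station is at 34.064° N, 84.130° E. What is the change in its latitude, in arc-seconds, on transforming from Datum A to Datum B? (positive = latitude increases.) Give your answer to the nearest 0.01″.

Δφ = 6.81″

sin φ = 0.560119, cos φ = 0.828412, sin λ = 0.994757, cos λ = 0.102272.
North component: ΔN = −sin φ cos λ·ΔX − sin φ sin λ·ΔY + cos φ·ΔZ = −(0.560119)(0.102272)(167) − (0.560119)(0.994757)(-435) + (0.828412)(-27) = 210.44 m.
1° of latitude spans πR/180 = 111317 m, so Δφ = 210.44 / 111317 × 3600 = 6.806″.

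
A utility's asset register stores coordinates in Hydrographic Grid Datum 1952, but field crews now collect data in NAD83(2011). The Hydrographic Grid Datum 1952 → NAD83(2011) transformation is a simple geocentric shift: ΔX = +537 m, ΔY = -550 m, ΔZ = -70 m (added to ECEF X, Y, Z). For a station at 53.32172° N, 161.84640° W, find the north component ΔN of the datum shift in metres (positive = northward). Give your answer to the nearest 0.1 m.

ΔN = 230.0 m

At φ = 53.32172°, λ = -161.84640°: sin φ = 0.802002, cos φ = 0.597321, sin λ = -0.311565, cos λ = -0.950225.
ΔN = −sin φ cos λ·ΔX − sin φ sin λ·ΔY + cos φ·ΔZ = −(0.802002)(-0.950225)(537) − (0.802002)(-0.311565)(-550) + (0.597321)(-70) = 229.99 m.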